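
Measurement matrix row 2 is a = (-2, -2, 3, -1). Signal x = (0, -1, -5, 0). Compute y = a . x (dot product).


Non-zero terms: ['-2*-1', '3*-5']
Products: [2, -15]
y = sum = -13.

-13


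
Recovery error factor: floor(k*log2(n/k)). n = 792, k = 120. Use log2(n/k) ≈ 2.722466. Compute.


log2(n/k) = log2(792/120) ≈ 2.722466.
k*log2(n/k) ≈ 120*2.722466 = 326.69592.
floor(326.69592) = 326.

326


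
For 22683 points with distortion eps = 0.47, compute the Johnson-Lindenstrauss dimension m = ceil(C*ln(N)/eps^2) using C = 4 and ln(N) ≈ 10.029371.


ln(22683) ≈ 10.029371.
eps^2 = 0.47^2 = 0.2209.
C*ln(N)/eps^2 ≈ 4*10.029371/0.2209 ≈ 181.6093.
m = ceil(181.6093) = 182.

182


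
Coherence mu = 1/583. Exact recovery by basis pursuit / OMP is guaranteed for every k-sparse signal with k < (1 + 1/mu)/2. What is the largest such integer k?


1/mu = 583.
1 + 1/mu = 584.
(1 + 1/mu)/2 = 292 is an integer and the inequality is strict, so k_max = 292 - 1 = 291.

291


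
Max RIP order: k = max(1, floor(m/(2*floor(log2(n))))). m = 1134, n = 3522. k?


floor(log2(3522)) = 11.
2*11 = 22.
m/(2*floor(log2(n))) = 1134/22 ≈ 51.5455.
floor = 51.
k = max(1, 51) = 51.

51


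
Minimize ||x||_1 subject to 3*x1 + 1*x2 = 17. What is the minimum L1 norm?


Axis intercepts:
  x1 = 17/3, x2 = 0: L1 = 17/3
  x1 = 0, x2 = 17: L1 = 17
x* = (17/3, 0)
||x*||_1 = 17/3.

17/3


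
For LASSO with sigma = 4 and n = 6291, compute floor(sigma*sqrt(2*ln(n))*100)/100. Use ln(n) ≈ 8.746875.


ln(6291) ≈ 8.746875.
2*ln(n) ≈ 17.49375.
sqrt(2*ln(n)) ≈ sqrt(17.49375) ≈ 4.182553.
lambda ≈ 4*4.182553 = 16.730212.
floor(lambda*100)/100 = 16.73.

16.73


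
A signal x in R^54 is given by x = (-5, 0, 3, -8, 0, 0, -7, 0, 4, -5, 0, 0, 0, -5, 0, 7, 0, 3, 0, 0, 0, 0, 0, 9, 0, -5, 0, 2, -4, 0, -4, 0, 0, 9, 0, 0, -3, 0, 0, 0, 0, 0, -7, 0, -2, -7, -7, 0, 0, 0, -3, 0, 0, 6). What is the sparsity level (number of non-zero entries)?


Non-zero positions: [0, 2, 3, 6, 8, 9, 13, 15, 17, 23, 25, 27, 28, 30, 33, 36, 42, 44, 45, 46, 50, 53].
Sparsity = 22.

22


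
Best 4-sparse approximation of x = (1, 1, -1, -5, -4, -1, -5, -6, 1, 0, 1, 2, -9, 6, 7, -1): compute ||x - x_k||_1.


Sorted |x_i| descending: [9, 7, 6, 6, 5, 5, 4, 2, 1, 1, 1, 1, 1, 1, 1, 0]
Keep top 4: [9, 7, 6, 6]
Tail entries: [5, 5, 4, 2, 1, 1, 1, 1, 1, 1, 1, 0]
L1 error = sum of tail = 23.

23


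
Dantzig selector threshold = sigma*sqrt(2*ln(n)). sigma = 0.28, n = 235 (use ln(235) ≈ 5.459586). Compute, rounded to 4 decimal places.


ln(235) ≈ 5.459586.
2*ln(n) ≈ 10.919172.
sqrt(2*ln(n)) ≈ sqrt(10.919172) ≈ 3.304417.
threshold ≈ 0.28*3.304417 = 0.92523676 ≈ 0.9252.

0.9252


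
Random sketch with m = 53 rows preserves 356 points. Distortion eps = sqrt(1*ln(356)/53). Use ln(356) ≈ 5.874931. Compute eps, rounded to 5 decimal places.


ln(356) ≈ 5.874931.
1*ln(N)/m ≈ 1*5.874931/53 ≈ 0.11084775.
eps = sqrt(0.11084775) ≈ 0.3329381 ≈ 0.33294.

0.33294


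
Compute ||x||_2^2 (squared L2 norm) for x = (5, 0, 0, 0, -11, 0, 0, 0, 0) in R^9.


Non-zero entries: [(0, 5), (4, -11)]
Squares: [25, 121]
||x||_2^2 = sum = 146.

146


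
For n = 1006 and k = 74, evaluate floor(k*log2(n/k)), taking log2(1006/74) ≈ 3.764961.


log2(n/k) = log2(1006/74) ≈ 3.764961.
k*log2(n/k) ≈ 74*3.764961 = 278.607114.
floor(278.607114) = 278.

278


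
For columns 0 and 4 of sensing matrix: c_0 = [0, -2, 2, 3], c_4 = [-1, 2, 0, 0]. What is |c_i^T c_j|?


Inner product: 0*-1 + -2*2 + 2*0 + 3*0
Products: [0, -4, 0, 0]
Sum = -4.
|dot| = 4.

4


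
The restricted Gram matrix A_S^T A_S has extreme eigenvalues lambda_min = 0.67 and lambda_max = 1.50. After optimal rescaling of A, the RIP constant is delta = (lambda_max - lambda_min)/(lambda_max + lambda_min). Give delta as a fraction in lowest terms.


lambda_max - lambda_min = 1.50 - 0.67 = 0.83.
lambda_max + lambda_min = 1.50 + 0.67 = 2.17.
delta = 0.83/2.17 = 83/217.

83/217


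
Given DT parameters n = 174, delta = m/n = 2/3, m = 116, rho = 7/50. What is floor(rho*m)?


m = 2/3*174 = 116.
rho = 7/50.
rho*m = 7/50*116 = 16.24.
k = floor(16.24) = 16.

16


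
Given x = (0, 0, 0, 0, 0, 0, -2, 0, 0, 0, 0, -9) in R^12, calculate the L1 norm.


Non-zero entries: [(6, -2), (11, -9)]
Absolute values: [2, 9]
||x||_1 = sum = 11.

11


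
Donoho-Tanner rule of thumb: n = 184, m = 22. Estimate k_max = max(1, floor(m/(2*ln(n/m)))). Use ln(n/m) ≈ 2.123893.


n/m = 184/22 = 92/11.
ln(n/m) ≈ 2.123893.
2*ln(n/m) ≈ 4.247786.
m/(2*ln(n/m)) ≈ 22/4.247786 ≈ 5.1792.
floor = 5.
k_max = max(1, 5) = 5.

5


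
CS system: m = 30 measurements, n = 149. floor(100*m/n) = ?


100*m/n = 100*30/149 ≈ 20.1342.
floor = 20.

20


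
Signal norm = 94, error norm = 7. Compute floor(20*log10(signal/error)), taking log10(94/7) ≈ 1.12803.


||x||/||e|| = 94/7.
log10(94/7) ≈ 1.12803.
20*log10(||x||/||e||) ≈ 20*1.12803 = 22.5606.
floor(22.5606) = 22.

22


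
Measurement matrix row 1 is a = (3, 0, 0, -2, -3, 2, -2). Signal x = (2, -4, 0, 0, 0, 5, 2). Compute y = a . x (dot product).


Non-zero terms: ['3*2', '0*-4', '2*5', '-2*2']
Products: [6, 0, 10, -4]
y = sum = 12.

12


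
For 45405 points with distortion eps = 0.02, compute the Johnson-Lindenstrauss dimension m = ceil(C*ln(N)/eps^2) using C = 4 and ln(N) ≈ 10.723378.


ln(45405) ≈ 10.723378.
eps^2 = 0.02^2 = 0.0004.
C*ln(N)/eps^2 ≈ 4*10.723378/0.0004 ≈ 107233.78.
m = ceil(107233.78) = 107234.

107234


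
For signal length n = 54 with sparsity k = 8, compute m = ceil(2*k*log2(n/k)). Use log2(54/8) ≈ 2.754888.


log2(n/k) = log2(54/8) ≈ 2.754888.
2*k*log2(n/k) ≈ 2*8*2.754888 = 44.078208.
m = ceil(44.078208) = 45.

45


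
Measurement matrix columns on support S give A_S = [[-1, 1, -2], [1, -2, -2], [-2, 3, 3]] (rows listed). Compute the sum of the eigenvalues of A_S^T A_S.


Sum of eigenvalues of A_S^T A_S = trace(A_S^T A_S) = sum of squared column norms of A_S.
A_S^T A_S diagonal: [6, 14, 17].
trace = 6 + 14 + 17 = 37.

37


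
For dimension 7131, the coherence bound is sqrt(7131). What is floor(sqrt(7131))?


84^2 = 7056 <= 7131 < 7225 = 85^2, so 84 <= sqrt(7131) < 85.
floor(sqrt(7131)) = 84.

84


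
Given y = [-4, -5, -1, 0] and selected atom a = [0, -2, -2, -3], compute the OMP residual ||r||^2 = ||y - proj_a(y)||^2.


a^T a = 17.
a^T y = 12.
coeff = 12/17 = 12/17.
||r||^2 = 570/17.

570/17


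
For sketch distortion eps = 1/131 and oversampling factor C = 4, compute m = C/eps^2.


1/eps = 131.
(1/eps)^2 = 17161.
m = 4*17161 = 68644.

68644


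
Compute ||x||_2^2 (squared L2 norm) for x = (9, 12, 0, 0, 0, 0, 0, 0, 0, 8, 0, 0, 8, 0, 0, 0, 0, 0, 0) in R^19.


Non-zero entries: [(0, 9), (1, 12), (9, 8), (12, 8)]
Squares: [81, 144, 64, 64]
||x||_2^2 = sum = 353.

353


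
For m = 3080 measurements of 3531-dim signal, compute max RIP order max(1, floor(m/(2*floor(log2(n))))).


floor(log2(3531)) = 11.
2*11 = 22.
m/(2*floor(log2(n))) = 3080/22 ≈ 140.0.
floor = 140.
k = max(1, 140) = 140.

140


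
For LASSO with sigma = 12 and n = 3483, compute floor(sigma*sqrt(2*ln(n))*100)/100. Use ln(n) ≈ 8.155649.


ln(3483) ≈ 8.155649.
2*ln(n) ≈ 16.311298.
sqrt(2*ln(n)) ≈ sqrt(16.311298) ≈ 4.038725.
lambda ≈ 12*4.038725 = 48.4647.
floor(lambda*100)/100 = 48.46.

48.46


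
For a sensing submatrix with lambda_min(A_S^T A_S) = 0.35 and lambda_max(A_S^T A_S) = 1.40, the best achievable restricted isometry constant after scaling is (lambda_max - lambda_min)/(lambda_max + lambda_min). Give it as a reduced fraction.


lambda_max - lambda_min = 1.40 - 0.35 = 1.05.
lambda_max + lambda_min = 1.40 + 0.35 = 1.75.
delta = 1.05/1.75 = 105/175 = 3/5.

3/5


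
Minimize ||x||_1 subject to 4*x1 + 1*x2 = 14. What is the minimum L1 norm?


Axis intercepts:
  x1 = 7/2, x2 = 0: L1 = 7/2
  x1 = 0, x2 = 14: L1 = 14
x* = (7/2, 0)
||x*||_1 = 7/2.

7/2


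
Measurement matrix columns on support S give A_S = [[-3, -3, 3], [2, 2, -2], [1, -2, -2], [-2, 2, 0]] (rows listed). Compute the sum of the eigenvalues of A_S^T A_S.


Sum of eigenvalues of A_S^T A_S = trace(A_S^T A_S) = sum of squared column norms of A_S.
A_S^T A_S diagonal: [18, 21, 17].
trace = 18 + 21 + 17 = 56.

56


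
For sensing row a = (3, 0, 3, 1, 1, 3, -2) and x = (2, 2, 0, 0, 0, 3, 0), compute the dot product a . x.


Non-zero terms: ['3*2', '0*2', '3*3']
Products: [6, 0, 9]
y = sum = 15.

15


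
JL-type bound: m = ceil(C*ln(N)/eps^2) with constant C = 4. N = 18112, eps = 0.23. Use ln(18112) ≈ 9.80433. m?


ln(18112) ≈ 9.80433.
eps^2 = 0.23^2 = 0.0529.
C*ln(N)/eps^2 ≈ 4*9.80433/0.0529 ≈ 741.3482.
m = ceil(741.3482) = 742.

742


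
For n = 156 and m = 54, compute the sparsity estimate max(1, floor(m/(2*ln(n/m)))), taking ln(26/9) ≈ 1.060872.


n/m = 156/54 = 26/9.
ln(n/m) ≈ 1.060872.
2*ln(n/m) ≈ 2.121744.
m/(2*ln(n/m)) ≈ 54/2.121744 ≈ 25.4508.
floor = 25.
k_max = max(1, 25) = 25.

25


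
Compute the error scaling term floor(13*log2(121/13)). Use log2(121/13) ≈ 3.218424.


log2(n/k) = log2(121/13) ≈ 3.218424.
k*log2(n/k) ≈ 13*3.218424 = 41.839512.
floor(41.839512) = 41.

41


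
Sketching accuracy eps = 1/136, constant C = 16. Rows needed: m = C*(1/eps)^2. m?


1/eps = 136.
(1/eps)^2 = 18496.
m = 16*18496 = 295936.

295936


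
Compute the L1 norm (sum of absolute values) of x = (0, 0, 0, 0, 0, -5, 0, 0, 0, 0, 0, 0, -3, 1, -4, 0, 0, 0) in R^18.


Non-zero entries: [(5, -5), (12, -3), (13, 1), (14, -4)]
Absolute values: [5, 3, 1, 4]
||x||_1 = sum = 13.

13


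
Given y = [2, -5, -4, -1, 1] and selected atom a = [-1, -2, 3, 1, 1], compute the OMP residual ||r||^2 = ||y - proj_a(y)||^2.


a^T a = 16.
a^T y = -4.
coeff = -4/16 = -1/4.
||r||^2 = 46.

46


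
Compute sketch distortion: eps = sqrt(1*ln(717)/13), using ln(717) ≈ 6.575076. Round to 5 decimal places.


ln(717) ≈ 6.575076.
1*ln(N)/m ≈ 1*6.575076/13 ≈ 0.50577508.
eps = sqrt(0.50577508) ≈ 0.7111787 ≈ 0.71118.

0.71118


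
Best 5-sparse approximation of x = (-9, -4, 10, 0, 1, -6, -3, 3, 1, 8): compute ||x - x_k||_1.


Sorted |x_i| descending: [10, 9, 8, 6, 4, 3, 3, 1, 1, 0]
Keep top 5: [10, 9, 8, 6, 4]
Tail entries: [3, 3, 1, 1, 0]
L1 error = sum of tail = 8.

8


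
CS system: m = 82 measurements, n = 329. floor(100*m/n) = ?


100*m/n = 100*82/329 ≈ 24.924.
floor = 24.

24


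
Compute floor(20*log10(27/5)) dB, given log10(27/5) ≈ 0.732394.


||x||/||e|| = 27/5.
log10(27/5) ≈ 0.732394.
20*log10(||x||/||e||) ≈ 20*0.732394 = 14.64788.
floor(14.64788) = 14.

14


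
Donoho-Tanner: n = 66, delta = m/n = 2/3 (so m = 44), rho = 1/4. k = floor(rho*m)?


m = 2/3*66 = 44.
rho = 1/4.
rho*m = 1/4*44 = 11.
k = floor(11) = 11.

11


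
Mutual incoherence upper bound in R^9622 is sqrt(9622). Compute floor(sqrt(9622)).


98^2 = 9604 <= 9622 < 9801 = 99^2, so 98 <= sqrt(9622) < 99.
floor(sqrt(9622)) = 98.

98


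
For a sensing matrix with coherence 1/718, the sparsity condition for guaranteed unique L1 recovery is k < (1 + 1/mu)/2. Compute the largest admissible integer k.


1/mu = 718.
1 + 1/mu = 719.
(1 + 1/mu)/2 = 359.5 is not an integer, so k_max = floor(359.5) = 359.

359


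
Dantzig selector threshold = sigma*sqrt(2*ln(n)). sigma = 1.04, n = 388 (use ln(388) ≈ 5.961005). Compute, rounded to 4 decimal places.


ln(388) ≈ 5.961005.
2*ln(n) ≈ 11.92201.
sqrt(2*ln(n)) ≈ sqrt(11.92201) ≈ 3.452826.
threshold ≈ 1.04*3.452826 = 3.59093904 ≈ 3.5909.

3.5909


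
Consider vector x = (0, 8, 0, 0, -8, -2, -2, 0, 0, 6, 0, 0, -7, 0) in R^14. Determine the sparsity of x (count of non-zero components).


Non-zero positions: [1, 4, 5, 6, 9, 12].
Sparsity = 6.

6


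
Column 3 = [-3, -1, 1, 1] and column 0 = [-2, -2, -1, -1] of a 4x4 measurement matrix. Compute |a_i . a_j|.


Inner product: -3*-2 + -1*-2 + 1*-1 + 1*-1
Products: [6, 2, -1, -1]
Sum = 6.
|dot| = 6.

6


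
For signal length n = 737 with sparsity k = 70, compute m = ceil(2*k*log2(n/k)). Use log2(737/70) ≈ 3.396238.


log2(n/k) = log2(737/70) ≈ 3.396238.
2*k*log2(n/k) ≈ 2*70*3.396238 = 475.47332.
m = ceil(475.47332) = 476.

476


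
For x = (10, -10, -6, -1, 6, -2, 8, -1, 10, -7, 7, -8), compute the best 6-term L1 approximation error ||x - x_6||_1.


Sorted |x_i| descending: [10, 10, 10, 8, 8, 7, 7, 6, 6, 2, 1, 1]
Keep top 6: [10, 10, 10, 8, 8, 7]
Tail entries: [7, 6, 6, 2, 1, 1]
L1 error = sum of tail = 23.

23


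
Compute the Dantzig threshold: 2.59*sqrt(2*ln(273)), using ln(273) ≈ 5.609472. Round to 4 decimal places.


ln(273) ≈ 5.609472.
2*ln(n) ≈ 11.218944.
sqrt(2*ln(n)) ≈ sqrt(11.218944) ≈ 3.349469.
threshold ≈ 2.59*3.349469 = 8.67512471 ≈ 8.6751.

8.6751


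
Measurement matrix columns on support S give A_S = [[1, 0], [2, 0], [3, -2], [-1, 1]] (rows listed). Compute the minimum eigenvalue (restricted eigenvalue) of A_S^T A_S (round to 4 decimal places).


A_S^T A_S = [[15, -7], [-7, 5]].
trace = 20.
det = 26.
disc = trace^2 - 4*det = 400 - 4*26 = 296.
sqrt(296) ≈ 17.204651.
lam_min = (20 - sqrt(296))/2 ≈ (20 - 17.204651)/2 = 1.3976745 ≈ 1.3977.

1.3977


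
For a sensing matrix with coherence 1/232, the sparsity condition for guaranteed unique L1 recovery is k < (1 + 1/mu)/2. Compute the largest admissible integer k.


1/mu = 232.
1 + 1/mu = 233.
(1 + 1/mu)/2 = 116.5 is not an integer, so k_max = floor(116.5) = 116.

116


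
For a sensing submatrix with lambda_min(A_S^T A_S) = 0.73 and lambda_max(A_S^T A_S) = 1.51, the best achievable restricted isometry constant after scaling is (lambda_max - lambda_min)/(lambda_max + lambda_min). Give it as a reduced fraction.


lambda_max - lambda_min = 1.51 - 0.73 = 0.78.
lambda_max + lambda_min = 1.51 + 0.73 = 2.24.
delta = 0.78/2.24 = 78/224 = 39/112.

39/112


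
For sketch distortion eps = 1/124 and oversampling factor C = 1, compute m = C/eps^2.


1/eps = 124.
(1/eps)^2 = 15376.
m = 1*15376 = 15376.

15376


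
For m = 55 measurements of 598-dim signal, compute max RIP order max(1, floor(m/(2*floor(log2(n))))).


floor(log2(598)) = 9.
2*9 = 18.
m/(2*floor(log2(n))) = 55/18 ≈ 3.0556.
floor = 3.
k = max(1, 3) = 3.

3


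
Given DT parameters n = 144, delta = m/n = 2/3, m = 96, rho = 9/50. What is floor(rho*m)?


m = 2/3*144 = 96.
rho = 9/50.
rho*m = 9/50*96 = 17.28.
k = floor(17.28) = 17.

17


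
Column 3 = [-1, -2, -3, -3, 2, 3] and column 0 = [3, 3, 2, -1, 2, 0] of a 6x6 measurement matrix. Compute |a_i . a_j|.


Inner product: -1*3 + -2*3 + -3*2 + -3*-1 + 2*2 + 3*0
Products: [-3, -6, -6, 3, 4, 0]
Sum = -8.
|dot| = 8.

8


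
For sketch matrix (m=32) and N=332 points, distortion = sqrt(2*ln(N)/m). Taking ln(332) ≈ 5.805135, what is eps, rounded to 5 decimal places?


ln(332) ≈ 5.805135.
2*ln(N)/m ≈ 2*5.805135/32 ≈ 0.36282094.
eps = sqrt(0.36282094) ≈ 0.6023462 ≈ 0.60235.

0.60235


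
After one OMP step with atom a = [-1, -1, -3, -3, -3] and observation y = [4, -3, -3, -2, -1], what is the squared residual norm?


a^T a = 29.
a^T y = 17.
coeff = 17/29 = 17/29.
||r||^2 = 842/29.

842/29


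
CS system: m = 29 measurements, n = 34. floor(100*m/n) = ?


100*m/n = 100*29/34 ≈ 85.2941.
floor = 85.

85


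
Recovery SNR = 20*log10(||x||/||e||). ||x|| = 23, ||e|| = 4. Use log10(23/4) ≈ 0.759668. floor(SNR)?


||x||/||e|| = 23/4.
log10(23/4) ≈ 0.759668.
20*log10(||x||/||e||) ≈ 20*0.759668 = 15.19336.
floor(15.19336) = 15.

15


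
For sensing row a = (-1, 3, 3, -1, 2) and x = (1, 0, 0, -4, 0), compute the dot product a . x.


Non-zero terms: ['-1*1', '-1*-4']
Products: [-1, 4]
y = sum = 3.

3


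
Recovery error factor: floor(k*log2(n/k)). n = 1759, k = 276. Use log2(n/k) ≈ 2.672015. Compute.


log2(n/k) = log2(1759/276) ≈ 2.672015.
k*log2(n/k) ≈ 276*2.672015 = 737.47614.
floor(737.47614) = 737.

737


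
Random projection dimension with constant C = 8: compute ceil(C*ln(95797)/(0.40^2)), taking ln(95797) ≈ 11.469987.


ln(95797) ≈ 11.469987.
eps^2 = 0.40^2 = 0.16.
C*ln(N)/eps^2 ≈ 8*11.469987/0.16 ≈ 573.4994.
m = ceil(573.4994) = 574.

574


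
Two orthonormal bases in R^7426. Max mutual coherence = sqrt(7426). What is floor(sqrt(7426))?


86^2 = 7396 <= 7426 < 7569 = 87^2, so 86 <= sqrt(7426) < 87.
floor(sqrt(7426)) = 86.

86


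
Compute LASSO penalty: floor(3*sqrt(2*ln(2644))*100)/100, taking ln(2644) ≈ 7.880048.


ln(2644) ≈ 7.880048.
2*ln(n) ≈ 15.760096.
sqrt(2*ln(n)) ≈ sqrt(15.760096) ≈ 3.969899.
lambda ≈ 3*3.969899 = 11.909697.
floor(lambda*100)/100 = 11.90.

11.90


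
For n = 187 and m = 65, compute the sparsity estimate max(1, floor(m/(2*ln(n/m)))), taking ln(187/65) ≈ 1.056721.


n/m = 187/65.
ln(n/m) ≈ 1.056721.
2*ln(n/m) ≈ 2.113442.
m/(2*ln(n/m)) ≈ 65/2.113442 ≈ 30.7555.
floor = 30.
k_max = max(1, 30) = 30.

30


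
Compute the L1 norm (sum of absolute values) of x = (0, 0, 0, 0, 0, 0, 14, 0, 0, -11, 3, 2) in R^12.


Non-zero entries: [(6, 14), (9, -11), (10, 3), (11, 2)]
Absolute values: [14, 11, 3, 2]
||x||_1 = sum = 30.

30


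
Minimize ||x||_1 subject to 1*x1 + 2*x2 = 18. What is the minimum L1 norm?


Axis intercepts:
  x1 = 18, x2 = 0: L1 = 18
  x1 = 0, x2 = 9: L1 = 9
x* = (0, 9)
||x*||_1 = 9.

9


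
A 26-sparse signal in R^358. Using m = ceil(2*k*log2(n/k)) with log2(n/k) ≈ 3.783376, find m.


log2(n/k) = log2(358/26) ≈ 3.783376.
2*k*log2(n/k) ≈ 2*26*3.783376 = 196.735552.
m = ceil(196.735552) = 197.

197


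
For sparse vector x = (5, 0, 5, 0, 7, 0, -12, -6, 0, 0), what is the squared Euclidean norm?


Non-zero entries: [(0, 5), (2, 5), (4, 7), (6, -12), (7, -6)]
Squares: [25, 25, 49, 144, 36]
||x||_2^2 = sum = 279.

279


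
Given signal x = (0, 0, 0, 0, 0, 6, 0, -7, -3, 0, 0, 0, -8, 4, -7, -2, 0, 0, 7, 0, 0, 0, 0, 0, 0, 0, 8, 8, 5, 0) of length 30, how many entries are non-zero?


Non-zero positions: [5, 7, 8, 12, 13, 14, 15, 18, 26, 27, 28].
Sparsity = 11.

11


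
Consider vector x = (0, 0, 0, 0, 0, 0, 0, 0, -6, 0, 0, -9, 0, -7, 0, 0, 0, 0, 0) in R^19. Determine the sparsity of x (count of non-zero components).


Non-zero positions: [8, 11, 13].
Sparsity = 3.

3


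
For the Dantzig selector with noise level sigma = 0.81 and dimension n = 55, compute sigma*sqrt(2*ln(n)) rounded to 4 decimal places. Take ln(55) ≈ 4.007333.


ln(55) ≈ 4.007333.
2*ln(n) ≈ 8.014666.
sqrt(2*ln(n)) ≈ sqrt(8.014666) ≈ 2.831019.
threshold ≈ 0.81*2.831019 = 2.29312539 ≈ 2.2931.

2.2931


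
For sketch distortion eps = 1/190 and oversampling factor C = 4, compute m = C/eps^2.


1/eps = 190.
(1/eps)^2 = 36100.
m = 4*36100 = 144400.

144400


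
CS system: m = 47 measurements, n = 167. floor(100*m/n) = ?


100*m/n = 100*47/167 ≈ 28.1437.
floor = 28.

28


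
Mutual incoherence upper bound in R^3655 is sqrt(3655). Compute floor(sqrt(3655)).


60^2 = 3600 <= 3655 < 3721 = 61^2, so 60 <= sqrt(3655) < 61.
floor(sqrt(3655)) = 60.

60


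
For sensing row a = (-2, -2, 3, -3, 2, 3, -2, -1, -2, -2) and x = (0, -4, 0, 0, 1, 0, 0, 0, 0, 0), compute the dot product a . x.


Non-zero terms: ['-2*-4', '2*1']
Products: [8, 2]
y = sum = 10.

10


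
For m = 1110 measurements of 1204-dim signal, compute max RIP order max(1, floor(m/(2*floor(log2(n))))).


floor(log2(1204)) = 10.
2*10 = 20.
m/(2*floor(log2(n))) = 1110/20 ≈ 55.5.
floor = 55.
k = max(1, 55) = 55.

55


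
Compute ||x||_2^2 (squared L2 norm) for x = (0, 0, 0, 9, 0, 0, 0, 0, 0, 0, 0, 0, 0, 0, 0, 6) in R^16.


Non-zero entries: [(3, 9), (15, 6)]
Squares: [81, 36]
||x||_2^2 = sum = 117.

117


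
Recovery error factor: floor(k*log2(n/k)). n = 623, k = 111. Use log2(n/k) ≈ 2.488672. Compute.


log2(n/k) = log2(623/111) ≈ 2.488672.
k*log2(n/k) ≈ 111*2.488672 = 276.242592.
floor(276.242592) = 276.

276


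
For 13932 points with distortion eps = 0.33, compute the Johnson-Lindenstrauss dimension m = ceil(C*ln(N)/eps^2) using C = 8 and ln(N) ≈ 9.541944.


ln(13932) ≈ 9.541944.
eps^2 = 0.33^2 = 0.1089.
C*ln(N)/eps^2 ≈ 8*9.541944/0.1089 ≈ 700.9693.
m = ceil(700.9693) = 701.

701


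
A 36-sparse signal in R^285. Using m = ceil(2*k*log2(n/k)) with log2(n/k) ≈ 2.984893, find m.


log2(n/k) = log2(285/36) ≈ 2.984893.
2*k*log2(n/k) ≈ 2*36*2.984893 = 214.912296.
m = ceil(214.912296) = 215.

215


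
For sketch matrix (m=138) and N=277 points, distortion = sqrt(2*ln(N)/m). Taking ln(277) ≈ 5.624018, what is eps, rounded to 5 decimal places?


ln(277) ≈ 5.624018.
2*ln(N)/m ≈ 2*5.624018/138 ≈ 0.08150751.
eps = sqrt(0.08150751) ≈ 0.2854952 ≈ 0.28550.

0.28550


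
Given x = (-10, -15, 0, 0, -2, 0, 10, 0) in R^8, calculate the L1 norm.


Non-zero entries: [(0, -10), (1, -15), (4, -2), (6, 10)]
Absolute values: [10, 15, 2, 10]
||x||_1 = sum = 37.

37


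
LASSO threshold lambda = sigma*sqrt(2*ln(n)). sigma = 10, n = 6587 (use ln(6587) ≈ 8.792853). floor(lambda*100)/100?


ln(6587) ≈ 8.792853.
2*ln(n) ≈ 17.585706.
sqrt(2*ln(n)) ≈ sqrt(17.585706) ≈ 4.193531.
lambda ≈ 10*4.193531 = 41.93531.
floor(lambda*100)/100 = 41.93.

41.93


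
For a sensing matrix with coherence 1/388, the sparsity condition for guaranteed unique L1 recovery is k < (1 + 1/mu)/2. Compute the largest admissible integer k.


1/mu = 388.
1 + 1/mu = 389.
(1 + 1/mu)/2 = 194.5 is not an integer, so k_max = floor(194.5) = 194.

194


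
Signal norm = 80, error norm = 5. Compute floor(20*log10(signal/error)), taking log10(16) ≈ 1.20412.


||x||/||e|| = 80/5 = 16.
log10(16) ≈ 1.20412.
20*log10(||x||/||e||) ≈ 20*1.20412 = 24.0824.
floor(24.0824) = 24.

24


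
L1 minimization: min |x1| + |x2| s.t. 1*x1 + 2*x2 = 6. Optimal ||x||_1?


Axis intercepts:
  x1 = 6, x2 = 0: L1 = 6
  x1 = 0, x2 = 3: L1 = 3
x* = (0, 3)
||x*||_1 = 3.

3


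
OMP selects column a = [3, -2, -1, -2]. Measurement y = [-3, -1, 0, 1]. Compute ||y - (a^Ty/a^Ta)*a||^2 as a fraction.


a^T a = 18.
a^T y = -9.
coeff = -9/18 = -1/2.
||r||^2 = 13/2.

13/2


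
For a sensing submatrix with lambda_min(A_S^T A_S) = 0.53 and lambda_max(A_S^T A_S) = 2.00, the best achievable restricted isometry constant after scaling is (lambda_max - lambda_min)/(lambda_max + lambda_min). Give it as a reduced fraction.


lambda_max - lambda_min = 2.00 - 0.53 = 1.47.
lambda_max + lambda_min = 2.00 + 0.53 = 2.53.
delta = 1.47/2.53 = 147/253.

147/253


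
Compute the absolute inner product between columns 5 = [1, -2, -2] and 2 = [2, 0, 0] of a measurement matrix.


Inner product: 1*2 + -2*0 + -2*0
Products: [2, 0, 0]
Sum = 2.
|dot| = 2.

2


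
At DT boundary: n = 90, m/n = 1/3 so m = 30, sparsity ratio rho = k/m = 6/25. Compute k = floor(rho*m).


m = 1/3*90 = 30.
rho = 6/25.
rho*m = 6/25*30 = 7.2.
k = floor(7.2) = 7.

7


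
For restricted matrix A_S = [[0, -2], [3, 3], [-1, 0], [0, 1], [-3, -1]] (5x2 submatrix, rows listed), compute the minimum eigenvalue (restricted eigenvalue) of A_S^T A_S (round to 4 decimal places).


A_S^T A_S = [[19, 12], [12, 15]].
trace = 34.
det = 141.
disc = trace^2 - 4*det = 1156 - 4*141 = 592.
sqrt(592) ≈ 24.331050.
lam_min = (34 - sqrt(592))/2 ≈ (34 - 24.331050)/2 = 4.834475 ≈ 4.8345.

4.8345


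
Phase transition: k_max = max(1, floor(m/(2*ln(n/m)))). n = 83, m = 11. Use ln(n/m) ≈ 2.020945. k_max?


n/m = 83/11.
ln(n/m) ≈ 2.020945.
2*ln(n/m) ≈ 4.04189.
m/(2*ln(n/m)) ≈ 11/4.04189 ≈ 2.7215.
floor = 2.
k_max = max(1, 2) = 2.

2


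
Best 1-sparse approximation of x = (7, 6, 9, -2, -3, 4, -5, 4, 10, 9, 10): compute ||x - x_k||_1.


Sorted |x_i| descending: [10, 10, 9, 9, 7, 6, 5, 4, 4, 3, 2]
Keep top 1: [10]
Tail entries: [10, 9, 9, 7, 6, 5, 4, 4, 3, 2]
L1 error = sum of tail = 59.

59


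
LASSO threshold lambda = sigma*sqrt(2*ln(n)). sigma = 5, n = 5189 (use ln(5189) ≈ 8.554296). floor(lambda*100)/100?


ln(5189) ≈ 8.554296.
2*ln(n) ≈ 17.108592.
sqrt(2*ln(n)) ≈ sqrt(17.108592) ≈ 4.136253.
lambda ≈ 5*4.136253 = 20.681265.
floor(lambda*100)/100 = 20.68.

20.68


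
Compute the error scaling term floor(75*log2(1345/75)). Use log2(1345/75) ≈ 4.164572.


log2(n/k) = log2(1345/75) ≈ 4.164572.
k*log2(n/k) ≈ 75*4.164572 = 312.3429.
floor(312.3429) = 312.

312


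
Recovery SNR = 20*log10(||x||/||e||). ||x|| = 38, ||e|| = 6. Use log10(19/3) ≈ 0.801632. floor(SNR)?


||x||/||e|| = 38/6 = 19/3.
log10(19/3) ≈ 0.801632.
20*log10(||x||/||e||) ≈ 20*0.801632 = 16.03264.
floor(16.03264) = 16.

16


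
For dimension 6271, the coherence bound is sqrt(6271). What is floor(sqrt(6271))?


79^2 = 6241 <= 6271 < 6400 = 80^2, so 79 <= sqrt(6271) < 80.
floor(sqrt(6271)) = 79.

79


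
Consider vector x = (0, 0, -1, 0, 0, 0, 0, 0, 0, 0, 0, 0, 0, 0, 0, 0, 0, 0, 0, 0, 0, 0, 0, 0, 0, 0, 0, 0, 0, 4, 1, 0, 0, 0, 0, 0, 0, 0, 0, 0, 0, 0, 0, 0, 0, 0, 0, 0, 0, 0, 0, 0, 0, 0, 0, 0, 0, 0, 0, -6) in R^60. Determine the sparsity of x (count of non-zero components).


Non-zero positions: [2, 29, 30, 59].
Sparsity = 4.

4


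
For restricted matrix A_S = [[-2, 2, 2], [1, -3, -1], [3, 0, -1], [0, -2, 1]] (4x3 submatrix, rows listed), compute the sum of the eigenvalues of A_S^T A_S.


Sum of eigenvalues of A_S^T A_S = trace(A_S^T A_S) = sum of squared column norms of A_S.
A_S^T A_S diagonal: [14, 17, 7].
trace = 14 + 17 + 7 = 38.

38


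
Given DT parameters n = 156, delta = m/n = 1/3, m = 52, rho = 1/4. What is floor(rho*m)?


m = 1/3*156 = 52.
rho = 1/4.
rho*m = 1/4*52 = 13.
k = floor(13) = 13.

13


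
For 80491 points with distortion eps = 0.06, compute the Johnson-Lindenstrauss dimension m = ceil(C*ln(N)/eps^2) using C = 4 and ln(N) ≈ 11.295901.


ln(80491) ≈ 11.295901.
eps^2 = 0.06^2 = 0.0036.
C*ln(N)/eps^2 ≈ 4*11.295901/0.0036 ≈ 12551.0011.
m = ceil(12551.0011) = 12552.

12552


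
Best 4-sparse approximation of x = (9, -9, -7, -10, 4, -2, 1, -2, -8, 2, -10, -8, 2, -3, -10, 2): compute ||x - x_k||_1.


Sorted |x_i| descending: [10, 10, 10, 9, 9, 8, 8, 7, 4, 3, 2, 2, 2, 2, 2, 1]
Keep top 4: [10, 10, 10, 9]
Tail entries: [9, 8, 8, 7, 4, 3, 2, 2, 2, 2, 2, 1]
L1 error = sum of tail = 50.

50


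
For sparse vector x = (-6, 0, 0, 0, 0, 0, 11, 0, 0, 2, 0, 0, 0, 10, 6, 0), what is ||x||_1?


Non-zero entries: [(0, -6), (6, 11), (9, 2), (13, 10), (14, 6)]
Absolute values: [6, 11, 2, 10, 6]
||x||_1 = sum = 35.

35


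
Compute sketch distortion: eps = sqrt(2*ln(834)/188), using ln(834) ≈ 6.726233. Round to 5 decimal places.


ln(834) ≈ 6.726233.
2*ln(N)/m ≈ 2*6.726233/188 ≈ 0.07155567.
eps = sqrt(0.07155567) ≈ 0.2674989 ≈ 0.26750.

0.26750


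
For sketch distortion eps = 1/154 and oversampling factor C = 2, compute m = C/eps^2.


1/eps = 154.
(1/eps)^2 = 23716.
m = 2*23716 = 47432.

47432


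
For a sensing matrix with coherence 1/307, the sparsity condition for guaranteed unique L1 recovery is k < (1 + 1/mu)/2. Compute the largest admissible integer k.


1/mu = 307.
1 + 1/mu = 308.
(1 + 1/mu)/2 = 154 is an integer and the inequality is strict, so k_max = 154 - 1 = 153.

153


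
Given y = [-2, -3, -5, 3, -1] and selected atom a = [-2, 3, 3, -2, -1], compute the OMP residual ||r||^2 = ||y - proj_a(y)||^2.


a^T a = 27.
a^T y = -25.
coeff = -25/27 = -25/27.
||r||^2 = 671/27.

671/27


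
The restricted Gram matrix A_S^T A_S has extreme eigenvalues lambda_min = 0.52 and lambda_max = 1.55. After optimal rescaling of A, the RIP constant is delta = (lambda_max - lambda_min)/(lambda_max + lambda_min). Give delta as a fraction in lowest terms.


lambda_max - lambda_min = 1.55 - 0.52 = 1.03.
lambda_max + lambda_min = 1.55 + 0.52 = 2.07.
delta = 1.03/2.07 = 103/207.

103/207


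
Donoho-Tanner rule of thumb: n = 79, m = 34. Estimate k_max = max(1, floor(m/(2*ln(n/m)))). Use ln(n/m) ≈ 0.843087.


n/m = 79/34.
ln(n/m) ≈ 0.843087.
2*ln(n/m) ≈ 1.686174.
m/(2*ln(n/m)) ≈ 34/1.686174 ≈ 20.164.
floor = 20.
k_max = max(1, 20) = 20.

20


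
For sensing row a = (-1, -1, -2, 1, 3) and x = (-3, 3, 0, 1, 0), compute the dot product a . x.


Non-zero terms: ['-1*-3', '-1*3', '1*1']
Products: [3, -3, 1]
y = sum = 1.

1


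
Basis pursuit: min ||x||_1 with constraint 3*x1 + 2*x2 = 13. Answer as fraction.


Axis intercepts:
  x1 = 13/3, x2 = 0: L1 = 13/3
  x1 = 0, x2 = 13/2: L1 = 13/2
x* = (13/3, 0)
||x*||_1 = 13/3.

13/3


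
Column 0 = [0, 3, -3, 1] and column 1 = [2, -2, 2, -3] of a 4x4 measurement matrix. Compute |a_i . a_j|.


Inner product: 0*2 + 3*-2 + -3*2 + 1*-3
Products: [0, -6, -6, -3]
Sum = -15.
|dot| = 15.

15


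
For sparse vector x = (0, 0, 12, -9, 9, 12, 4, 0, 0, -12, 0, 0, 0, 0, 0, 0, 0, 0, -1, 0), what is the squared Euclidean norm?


Non-zero entries: [(2, 12), (3, -9), (4, 9), (5, 12), (6, 4), (9, -12), (18, -1)]
Squares: [144, 81, 81, 144, 16, 144, 1]
||x||_2^2 = sum = 611.

611


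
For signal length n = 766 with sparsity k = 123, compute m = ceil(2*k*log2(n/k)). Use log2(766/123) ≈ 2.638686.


log2(n/k) = log2(766/123) ≈ 2.638686.
2*k*log2(n/k) ≈ 2*123*2.638686 = 649.116756.
m = ceil(649.116756) = 650.

650


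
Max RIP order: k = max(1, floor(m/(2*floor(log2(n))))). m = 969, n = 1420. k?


floor(log2(1420)) = 10.
2*10 = 20.
m/(2*floor(log2(n))) = 969/20 ≈ 48.45.
floor = 48.
k = max(1, 48) = 48.

48


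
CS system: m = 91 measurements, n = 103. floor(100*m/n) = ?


100*m/n = 100*91/103 ≈ 88.3495.
floor = 88.

88


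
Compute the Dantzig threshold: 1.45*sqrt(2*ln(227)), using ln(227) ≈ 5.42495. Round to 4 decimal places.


ln(227) ≈ 5.42495.
2*ln(n) ≈ 10.8499.
sqrt(2*ln(n)) ≈ sqrt(10.8499) ≈ 3.293919.
threshold ≈ 1.45*3.293919 = 4.77618255 ≈ 4.7762.

4.7762


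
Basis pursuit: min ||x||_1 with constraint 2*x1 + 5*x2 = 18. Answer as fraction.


Axis intercepts:
  x1 = 9, x2 = 0: L1 = 9
  x1 = 0, x2 = 18/5: L1 = 18/5
x* = (0, 18/5)
||x*||_1 = 18/5.

18/5


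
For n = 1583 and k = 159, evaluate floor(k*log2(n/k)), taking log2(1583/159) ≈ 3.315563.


log2(n/k) = log2(1583/159) ≈ 3.315563.
k*log2(n/k) ≈ 159*3.315563 = 527.174517.
floor(527.174517) = 527.

527


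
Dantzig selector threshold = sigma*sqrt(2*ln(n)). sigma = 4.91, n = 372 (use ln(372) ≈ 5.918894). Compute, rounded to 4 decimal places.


ln(372) ≈ 5.918894.
2*ln(n) ≈ 11.837788.
sqrt(2*ln(n)) ≈ sqrt(11.837788) ≈ 3.440609.
threshold ≈ 4.91*3.440609 = 16.89339019 ≈ 16.8934.

16.8934


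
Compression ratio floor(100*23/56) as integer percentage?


100*m/n = 100*23/56 ≈ 41.0714.
floor = 41.

41


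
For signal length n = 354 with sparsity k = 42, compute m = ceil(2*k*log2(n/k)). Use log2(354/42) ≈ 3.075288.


log2(n/k) = log2(354/42) ≈ 3.075288.
2*k*log2(n/k) ≈ 2*42*3.075288 = 258.324192.
m = ceil(258.324192) = 259.

259


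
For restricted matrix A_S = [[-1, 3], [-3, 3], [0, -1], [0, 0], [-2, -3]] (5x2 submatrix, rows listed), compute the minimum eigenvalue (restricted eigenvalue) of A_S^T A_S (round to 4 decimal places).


A_S^T A_S = [[14, -6], [-6, 28]].
trace = 42.
det = 356.
disc = trace^2 - 4*det = 1764 - 4*356 = 340.
sqrt(340) ≈ 18.439089.
lam_min = (42 - sqrt(340))/2 ≈ (42 - 18.439089)/2 = 11.7804555 ≈ 11.7805.

11.7805


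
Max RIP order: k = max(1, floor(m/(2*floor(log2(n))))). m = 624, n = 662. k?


floor(log2(662)) = 9.
2*9 = 18.
m/(2*floor(log2(n))) = 624/18 ≈ 34.6667.
floor = 34.
k = max(1, 34) = 34.

34


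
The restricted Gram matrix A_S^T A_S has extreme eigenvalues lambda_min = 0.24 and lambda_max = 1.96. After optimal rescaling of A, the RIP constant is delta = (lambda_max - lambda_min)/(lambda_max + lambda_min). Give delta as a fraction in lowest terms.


lambda_max - lambda_min = 1.96 - 0.24 = 1.72.
lambda_max + lambda_min = 1.96 + 0.24 = 2.20.
delta = 1.72/2.20 = 172/220 = 43/55.

43/55


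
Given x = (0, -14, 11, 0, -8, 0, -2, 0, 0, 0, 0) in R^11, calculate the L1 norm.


Non-zero entries: [(1, -14), (2, 11), (4, -8), (6, -2)]
Absolute values: [14, 11, 8, 2]
||x||_1 = sum = 35.

35


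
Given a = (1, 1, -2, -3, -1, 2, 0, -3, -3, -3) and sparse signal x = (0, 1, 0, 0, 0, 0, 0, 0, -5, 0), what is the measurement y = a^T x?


Non-zero terms: ['1*1', '-3*-5']
Products: [1, 15]
y = sum = 16.

16


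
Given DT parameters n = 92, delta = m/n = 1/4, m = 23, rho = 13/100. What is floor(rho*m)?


m = 1/4*92 = 23.
rho = 13/100.
rho*m = 13/100*23 = 2.99.
k = floor(2.99) = 2.

2


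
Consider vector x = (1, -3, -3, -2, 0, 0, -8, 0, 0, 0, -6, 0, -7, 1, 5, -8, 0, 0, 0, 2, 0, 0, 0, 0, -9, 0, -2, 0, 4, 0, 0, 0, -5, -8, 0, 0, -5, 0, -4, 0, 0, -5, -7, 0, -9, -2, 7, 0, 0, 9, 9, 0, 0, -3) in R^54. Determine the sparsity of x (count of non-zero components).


Non-zero positions: [0, 1, 2, 3, 6, 10, 12, 13, 14, 15, 19, 24, 26, 28, 32, 33, 36, 38, 41, 42, 44, 45, 46, 49, 50, 53].
Sparsity = 26.

26


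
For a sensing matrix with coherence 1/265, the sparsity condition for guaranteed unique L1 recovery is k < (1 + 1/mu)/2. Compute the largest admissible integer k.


1/mu = 265.
1 + 1/mu = 266.
(1 + 1/mu)/2 = 133 is an integer and the inequality is strict, so k_max = 133 - 1 = 132.

132


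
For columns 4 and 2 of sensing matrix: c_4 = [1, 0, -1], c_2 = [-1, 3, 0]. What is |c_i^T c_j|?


Inner product: 1*-1 + 0*3 + -1*0
Products: [-1, 0, 0]
Sum = -1.
|dot| = 1.

1


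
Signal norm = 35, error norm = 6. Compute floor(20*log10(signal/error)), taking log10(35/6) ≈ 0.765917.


||x||/||e|| = 35/6.
log10(35/6) ≈ 0.765917.
20*log10(||x||/||e||) ≈ 20*0.765917 = 15.31834.
floor(15.31834) = 15.

15


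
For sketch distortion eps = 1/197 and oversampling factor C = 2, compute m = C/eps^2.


1/eps = 197.
(1/eps)^2 = 38809.
m = 2*38809 = 77618.

77618


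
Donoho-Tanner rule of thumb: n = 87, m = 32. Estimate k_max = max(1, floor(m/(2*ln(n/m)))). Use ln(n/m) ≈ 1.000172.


n/m = 87/32.
ln(n/m) ≈ 1.000172.
2*ln(n/m) ≈ 2.000344.
m/(2*ln(n/m)) ≈ 32/2.000344 ≈ 15.9972.
floor = 15.
k_max = max(1, 15) = 15.

15


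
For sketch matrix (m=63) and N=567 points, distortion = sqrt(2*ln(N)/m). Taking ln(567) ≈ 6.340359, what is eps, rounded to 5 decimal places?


ln(567) ≈ 6.340359.
2*ln(N)/m ≈ 2*6.340359/63 ≈ 0.20128124.
eps = sqrt(0.20128124) ≈ 0.4486438 ≈ 0.44864.

0.44864


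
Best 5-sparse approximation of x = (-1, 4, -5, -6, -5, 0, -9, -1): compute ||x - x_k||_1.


Sorted |x_i| descending: [9, 6, 5, 5, 4, 1, 1, 0]
Keep top 5: [9, 6, 5, 5, 4]
Tail entries: [1, 1, 0]
L1 error = sum of tail = 2.

2


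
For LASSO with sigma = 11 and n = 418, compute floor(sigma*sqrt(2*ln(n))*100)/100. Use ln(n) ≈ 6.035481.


ln(418) ≈ 6.035481.
2*ln(n) ≈ 12.070962.
sqrt(2*ln(n)) ≈ sqrt(12.070962) ≈ 3.474329.
lambda ≈ 11*3.474329 = 38.217619.
floor(lambda*100)/100 = 38.21.

38.21


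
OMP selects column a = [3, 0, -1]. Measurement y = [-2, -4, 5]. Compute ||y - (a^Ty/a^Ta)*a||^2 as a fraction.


a^T a = 10.
a^T y = -11.
coeff = -11/10 = -11/10.
||r||^2 = 329/10.

329/10


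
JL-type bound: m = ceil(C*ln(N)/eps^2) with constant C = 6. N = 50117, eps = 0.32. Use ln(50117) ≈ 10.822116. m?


ln(50117) ≈ 10.822116.
eps^2 = 0.32^2 = 0.1024.
C*ln(N)/eps^2 ≈ 6*10.822116/0.1024 ≈ 634.1084.
m = ceil(634.1084) = 635.

635


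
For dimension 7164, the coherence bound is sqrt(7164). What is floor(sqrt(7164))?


84^2 = 7056 <= 7164 < 7225 = 85^2, so 84 <= sqrt(7164) < 85.
floor(sqrt(7164)) = 84.

84


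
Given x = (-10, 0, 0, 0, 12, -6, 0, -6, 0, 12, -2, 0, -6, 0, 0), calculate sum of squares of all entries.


Non-zero entries: [(0, -10), (4, 12), (5, -6), (7, -6), (9, 12), (10, -2), (12, -6)]
Squares: [100, 144, 36, 36, 144, 4, 36]
||x||_2^2 = sum = 500.

500


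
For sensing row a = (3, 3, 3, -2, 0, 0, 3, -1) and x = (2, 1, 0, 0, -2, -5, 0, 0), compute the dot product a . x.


Non-zero terms: ['3*2', '3*1', '0*-2', '0*-5']
Products: [6, 3, 0, 0]
y = sum = 9.

9


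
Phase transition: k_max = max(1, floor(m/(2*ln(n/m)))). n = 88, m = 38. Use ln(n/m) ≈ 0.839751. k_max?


n/m = 88/38 = 44/19.
ln(n/m) ≈ 0.839751.
2*ln(n/m) ≈ 1.679502.
m/(2*ln(n/m)) ≈ 38/1.679502 ≈ 22.6258.
floor = 22.
k_max = max(1, 22) = 22.

22


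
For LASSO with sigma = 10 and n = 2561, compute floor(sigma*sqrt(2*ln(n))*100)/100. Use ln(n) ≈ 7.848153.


ln(2561) ≈ 7.848153.
2*ln(n) ≈ 15.696306.
sqrt(2*ln(n)) ≈ sqrt(15.696306) ≈ 3.961856.
lambda ≈ 10*3.961856 = 39.61856.
floor(lambda*100)/100 = 39.61.

39.61


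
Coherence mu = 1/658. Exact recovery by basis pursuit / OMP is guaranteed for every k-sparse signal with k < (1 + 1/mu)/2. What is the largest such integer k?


1/mu = 658.
1 + 1/mu = 659.
(1 + 1/mu)/2 = 329.5 is not an integer, so k_max = floor(329.5) = 329.

329


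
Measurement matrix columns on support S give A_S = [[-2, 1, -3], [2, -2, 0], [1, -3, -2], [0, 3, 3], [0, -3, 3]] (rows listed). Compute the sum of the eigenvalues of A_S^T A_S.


Sum of eigenvalues of A_S^T A_S = trace(A_S^T A_S) = sum of squared column norms of A_S.
A_S^T A_S diagonal: [9, 32, 31].
trace = 9 + 32 + 31 = 72.

72


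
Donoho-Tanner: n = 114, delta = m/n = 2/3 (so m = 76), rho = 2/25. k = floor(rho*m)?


m = 2/3*114 = 76.
rho = 2/25.
rho*m = 2/25*76 = 6.08.
k = floor(6.08) = 6.

6


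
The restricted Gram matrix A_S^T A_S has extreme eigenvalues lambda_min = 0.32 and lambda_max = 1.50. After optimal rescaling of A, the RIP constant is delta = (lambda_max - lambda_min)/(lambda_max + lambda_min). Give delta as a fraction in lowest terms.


lambda_max - lambda_min = 1.50 - 0.32 = 1.18.
lambda_max + lambda_min = 1.50 + 0.32 = 1.82.
delta = 1.18/1.82 = 118/182 = 59/91.

59/91


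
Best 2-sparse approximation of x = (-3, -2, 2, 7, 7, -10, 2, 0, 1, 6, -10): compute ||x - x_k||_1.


Sorted |x_i| descending: [10, 10, 7, 7, 6, 3, 2, 2, 2, 1, 0]
Keep top 2: [10, 10]
Tail entries: [7, 7, 6, 3, 2, 2, 2, 1, 0]
L1 error = sum of tail = 30.

30


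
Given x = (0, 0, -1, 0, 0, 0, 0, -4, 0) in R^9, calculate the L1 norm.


Non-zero entries: [(2, -1), (7, -4)]
Absolute values: [1, 4]
||x||_1 = sum = 5.

5


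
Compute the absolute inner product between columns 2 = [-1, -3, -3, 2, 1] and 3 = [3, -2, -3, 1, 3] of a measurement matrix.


Inner product: -1*3 + -3*-2 + -3*-3 + 2*1 + 1*3
Products: [-3, 6, 9, 2, 3]
Sum = 17.
|dot| = 17.

17


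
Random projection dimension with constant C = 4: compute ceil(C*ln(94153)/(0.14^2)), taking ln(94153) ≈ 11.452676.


ln(94153) ≈ 11.452676.
eps^2 = 0.14^2 = 0.0196.
C*ln(N)/eps^2 ≈ 4*11.452676/0.0196 ≈ 2337.2808.
m = ceil(2337.2808) = 2338.

2338


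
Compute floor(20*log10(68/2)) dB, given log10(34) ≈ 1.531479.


||x||/||e|| = 68/2 = 34.
log10(34) ≈ 1.531479.
20*log10(||x||/||e||) ≈ 20*1.531479 = 30.62958.
floor(30.62958) = 30.

30


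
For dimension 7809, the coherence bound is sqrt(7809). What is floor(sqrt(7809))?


88^2 = 7744 <= 7809 < 7921 = 89^2, so 88 <= sqrt(7809) < 89.
floor(sqrt(7809)) = 88.

88


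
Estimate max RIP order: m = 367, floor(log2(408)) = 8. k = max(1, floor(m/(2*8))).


floor(log2(408)) = 8.
2*8 = 16.
m/(2*floor(log2(n))) = 367/16 ≈ 22.9375.
floor = 22.
k = max(1, 22) = 22.

22


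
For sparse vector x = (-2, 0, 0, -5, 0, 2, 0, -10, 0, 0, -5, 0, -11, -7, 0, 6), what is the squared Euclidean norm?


Non-zero entries: [(0, -2), (3, -5), (5, 2), (7, -10), (10, -5), (12, -11), (13, -7), (15, 6)]
Squares: [4, 25, 4, 100, 25, 121, 49, 36]
||x||_2^2 = sum = 364.

364


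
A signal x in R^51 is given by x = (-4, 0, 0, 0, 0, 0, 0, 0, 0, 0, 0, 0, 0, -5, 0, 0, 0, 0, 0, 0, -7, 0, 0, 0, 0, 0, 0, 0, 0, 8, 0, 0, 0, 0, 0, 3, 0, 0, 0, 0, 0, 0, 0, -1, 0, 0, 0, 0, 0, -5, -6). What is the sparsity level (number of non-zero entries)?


Non-zero positions: [0, 13, 20, 29, 35, 43, 49, 50].
Sparsity = 8.

8
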